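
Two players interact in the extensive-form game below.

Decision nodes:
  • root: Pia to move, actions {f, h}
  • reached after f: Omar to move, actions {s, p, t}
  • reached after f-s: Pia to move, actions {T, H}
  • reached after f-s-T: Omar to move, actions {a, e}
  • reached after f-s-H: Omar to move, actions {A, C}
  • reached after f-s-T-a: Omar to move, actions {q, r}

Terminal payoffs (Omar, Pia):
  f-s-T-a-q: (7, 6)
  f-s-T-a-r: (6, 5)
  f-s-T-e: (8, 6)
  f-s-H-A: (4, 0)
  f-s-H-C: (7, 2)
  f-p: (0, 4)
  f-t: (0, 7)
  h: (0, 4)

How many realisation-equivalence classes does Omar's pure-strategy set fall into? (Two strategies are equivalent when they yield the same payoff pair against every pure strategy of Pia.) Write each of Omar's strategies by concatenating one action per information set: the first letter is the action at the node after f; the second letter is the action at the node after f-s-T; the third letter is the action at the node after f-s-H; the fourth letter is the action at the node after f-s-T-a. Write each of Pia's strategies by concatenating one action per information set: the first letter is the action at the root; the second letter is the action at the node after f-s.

Omar has 24 pure strategies: saAq, saAr, saCq, saCr, seAq, seAr, seCq, seCr, paAq, paAr, paCq, paCr, peAq, peAr, peCq, peCr, taAq, taAr, taCq, taCr, teAq, teAr, teCq, teCr. Columns: fT, fH, hT, hH.
{saAq} → row (7,6) (4,0) (0,4) (0,4)
{saAr} → row (6,5) (4,0) (0,4) (0,4)
{saCq} → row (7,6) (7,2) (0,4) (0,4)
{saCr} → row (6,5) (7,2) (0,4) (0,4)
{seAq, seAr} → row (8,6) (4,0) (0,4) (0,4)
{seCq, seCr} → row (8,6) (7,2) (0,4) (0,4)
{paAq, paAr, paCq, paCr, peAq, peAr, peCq, peCr} → row (0,4) (0,4) (0,4) (0,4)
{taAq, taAr, taCq, taCr, teAq, teAr, teCq, teCr} → row (0,7) (0,7) (0,4) (0,4)
That's 8 distinct rows out of 24 strategies.

8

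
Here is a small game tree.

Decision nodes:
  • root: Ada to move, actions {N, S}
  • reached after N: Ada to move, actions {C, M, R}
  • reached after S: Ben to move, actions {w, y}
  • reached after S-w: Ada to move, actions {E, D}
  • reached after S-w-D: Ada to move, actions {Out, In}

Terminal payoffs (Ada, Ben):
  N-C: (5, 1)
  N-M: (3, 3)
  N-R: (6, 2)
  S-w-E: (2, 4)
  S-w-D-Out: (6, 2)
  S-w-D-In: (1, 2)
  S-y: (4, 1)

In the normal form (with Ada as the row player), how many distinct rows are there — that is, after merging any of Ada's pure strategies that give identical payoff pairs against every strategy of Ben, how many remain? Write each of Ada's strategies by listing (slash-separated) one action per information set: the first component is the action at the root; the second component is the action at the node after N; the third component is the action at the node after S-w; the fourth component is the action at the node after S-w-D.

Ada has 24 pure strategies: N/C/E/Out, N/C/E/In, N/C/D/Out, N/C/D/In, N/M/E/Out, N/M/E/In, N/M/D/Out, N/M/D/In, N/R/E/Out, N/R/E/In, N/R/D/Out, N/R/D/In, S/C/E/Out, S/C/E/In, S/C/D/Out, S/C/D/In, S/M/E/Out, S/M/E/In, S/M/D/Out, S/M/D/In, S/R/E/Out, S/R/E/In, S/R/D/Out, S/R/D/In. Columns: w, y.
{N/C/E/Out, N/C/E/In, N/C/D/Out, N/C/D/In} → row (5,1) (5,1)
{N/M/E/Out, N/M/E/In, N/M/D/Out, N/M/D/In} → row (3,3) (3,3)
{N/R/E/Out, N/R/E/In, N/R/D/Out, N/R/D/In} → row (6,2) (6,2)
{S/C/E/Out, S/C/E/In, S/M/E/Out, S/M/E/In, S/R/E/Out, S/R/E/In} → row (2,4) (4,1)
{S/C/D/Out, S/M/D/Out, S/R/D/Out} → row (6,2) (4,1)
{S/C/D/In, S/M/D/In, S/R/D/In} → row (1,2) (4,1)
That's 6 distinct rows out of 24 strategies.

6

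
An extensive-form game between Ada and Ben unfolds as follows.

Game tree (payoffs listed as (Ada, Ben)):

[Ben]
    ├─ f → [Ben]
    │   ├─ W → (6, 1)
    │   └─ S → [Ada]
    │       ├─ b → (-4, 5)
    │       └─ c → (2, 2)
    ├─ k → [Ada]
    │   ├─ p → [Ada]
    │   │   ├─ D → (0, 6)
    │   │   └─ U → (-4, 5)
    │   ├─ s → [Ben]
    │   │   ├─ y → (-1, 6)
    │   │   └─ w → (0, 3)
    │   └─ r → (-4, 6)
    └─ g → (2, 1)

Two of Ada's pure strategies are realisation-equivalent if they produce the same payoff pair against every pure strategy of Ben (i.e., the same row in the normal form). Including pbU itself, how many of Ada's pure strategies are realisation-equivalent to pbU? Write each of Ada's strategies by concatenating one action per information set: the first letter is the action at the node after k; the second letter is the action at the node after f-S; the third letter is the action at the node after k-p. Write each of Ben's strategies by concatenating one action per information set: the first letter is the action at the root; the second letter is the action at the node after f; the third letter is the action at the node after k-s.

1

Row for pbU (columns fWy, fWw, fSy, fSw, kWy, kWw, kSy, kSw, gWy, gWw, gSy, gSw): (6,1) (6,1) (-4,5) (-4,5) (-4,5) (-4,5) (-4,5) (-4,5) (2,1) (2,1) (2,1) (2,1).
Every one of Ada's information sets is on the play path for some reply by Ben when Ada follows pbU.
Changing the action at any of them therefore changes at least one column, so only pbU itself gives this row.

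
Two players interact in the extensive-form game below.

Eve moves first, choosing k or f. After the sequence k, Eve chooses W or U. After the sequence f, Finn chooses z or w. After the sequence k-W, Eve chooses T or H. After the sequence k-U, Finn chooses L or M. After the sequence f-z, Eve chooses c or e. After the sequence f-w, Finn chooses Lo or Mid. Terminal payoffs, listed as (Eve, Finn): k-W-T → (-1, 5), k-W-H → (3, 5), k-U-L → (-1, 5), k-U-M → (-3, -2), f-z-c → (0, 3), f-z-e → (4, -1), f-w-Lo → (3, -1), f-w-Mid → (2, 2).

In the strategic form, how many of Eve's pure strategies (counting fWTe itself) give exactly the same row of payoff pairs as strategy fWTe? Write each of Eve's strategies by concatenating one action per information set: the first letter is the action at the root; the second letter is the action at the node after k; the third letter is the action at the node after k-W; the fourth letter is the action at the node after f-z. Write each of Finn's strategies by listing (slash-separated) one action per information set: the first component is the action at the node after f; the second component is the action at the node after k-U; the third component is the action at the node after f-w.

4

Row for fWTe (columns z/L/Lo, z/L/Mid, z/M/Lo, z/M/Mid, w/L/Lo, w/L/Mid, w/M/Lo, w/M/Mid): (4,-1) (4,-1) (4,-1) (4,-1) (3,-1) (2,2) (3,-1) (2,2).
Under fWTe, Eve's choice at the node after k and at the node after k-W can never be reached regardless of what Finn does, so varying those choices leaves every outcome unchanged.
Holding the reachable choices fixed and varying the unreachable ones freely already gives 2 × 2 = 4 equivalent strategies.
No other strategy reproduces this row, so those 4 are the full class: fWTe, fWHe, fUTe, fUHe.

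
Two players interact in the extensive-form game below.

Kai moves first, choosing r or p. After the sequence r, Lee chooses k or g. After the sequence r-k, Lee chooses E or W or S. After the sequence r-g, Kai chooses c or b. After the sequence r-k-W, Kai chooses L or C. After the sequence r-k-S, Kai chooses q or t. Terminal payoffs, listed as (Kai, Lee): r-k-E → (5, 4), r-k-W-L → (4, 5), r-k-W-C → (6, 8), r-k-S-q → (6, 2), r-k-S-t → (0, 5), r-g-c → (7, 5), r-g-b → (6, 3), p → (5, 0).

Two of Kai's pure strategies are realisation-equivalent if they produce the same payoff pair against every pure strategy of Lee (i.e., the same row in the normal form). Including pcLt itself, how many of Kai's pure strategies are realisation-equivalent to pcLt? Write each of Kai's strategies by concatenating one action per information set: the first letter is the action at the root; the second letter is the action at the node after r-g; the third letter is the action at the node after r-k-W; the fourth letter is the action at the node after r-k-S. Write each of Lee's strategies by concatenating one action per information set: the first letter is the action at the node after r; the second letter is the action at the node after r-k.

8

Row for pcLt (columns kE, kW, kS, gE, gW, gS): (5,0) (5,0) (5,0) (5,0) (5,0) (5,0).
Under pcLt, Kai's choice at the node after r-g and at the node after r-k-W and at the node after r-k-S can never be reached regardless of what Lee does, so varying those choices leaves every outcome unchanged.
Holding the reachable choices fixed and varying the unreachable ones freely already gives 2 × 2 × 2 = 8 equivalent strategies.
No other strategy reproduces this row, so those 8 are the full class: pcLq, pcLt, pcCq, pcCt, pbLq, pbLt, pbCq, pbCt.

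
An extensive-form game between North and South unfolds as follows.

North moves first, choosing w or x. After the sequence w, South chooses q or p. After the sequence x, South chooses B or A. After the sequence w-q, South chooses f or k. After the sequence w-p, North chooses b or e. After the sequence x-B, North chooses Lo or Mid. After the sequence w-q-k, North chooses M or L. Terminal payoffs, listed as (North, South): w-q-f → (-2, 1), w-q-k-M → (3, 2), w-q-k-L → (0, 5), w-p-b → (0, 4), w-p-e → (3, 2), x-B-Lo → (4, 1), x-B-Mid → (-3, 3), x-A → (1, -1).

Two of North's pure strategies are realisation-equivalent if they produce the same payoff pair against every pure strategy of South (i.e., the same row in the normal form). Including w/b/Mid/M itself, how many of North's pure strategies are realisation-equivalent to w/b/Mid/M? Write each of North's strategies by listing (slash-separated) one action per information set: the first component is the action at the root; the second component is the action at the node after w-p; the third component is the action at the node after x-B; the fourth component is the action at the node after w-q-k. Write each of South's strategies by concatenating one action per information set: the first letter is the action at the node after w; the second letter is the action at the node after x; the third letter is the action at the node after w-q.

Row for w/b/Mid/M (columns qBf, qBk, qAf, qAk, pBf, pBk, pAf, pAk): (-2,1) (3,2) (-2,1) (3,2) (0,4) (0,4) (0,4) (0,4).
Under w/b/Mid/M, North's choice at the node after x-B can never be reached regardless of what South does, so varying those choices leaves every outcome unchanged.
Holding the reachable choices fixed and varying the unreachable one freely already gives 2 equivalent strategies.
No other strategy reproduces this row, so those 2 are the full class: w/b/Lo/M, w/b/Mid/M.

2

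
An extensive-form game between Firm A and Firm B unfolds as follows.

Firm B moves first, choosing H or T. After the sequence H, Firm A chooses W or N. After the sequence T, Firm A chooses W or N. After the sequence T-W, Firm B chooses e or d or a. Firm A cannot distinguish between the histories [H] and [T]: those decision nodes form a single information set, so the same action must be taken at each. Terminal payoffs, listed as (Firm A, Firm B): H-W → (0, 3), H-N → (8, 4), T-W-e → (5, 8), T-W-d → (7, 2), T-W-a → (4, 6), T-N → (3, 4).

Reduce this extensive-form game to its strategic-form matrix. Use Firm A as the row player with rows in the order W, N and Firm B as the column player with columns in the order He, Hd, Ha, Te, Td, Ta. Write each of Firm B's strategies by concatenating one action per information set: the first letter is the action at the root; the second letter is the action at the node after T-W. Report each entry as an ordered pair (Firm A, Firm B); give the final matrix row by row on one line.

W: (0,3) (0,3) (0,3) (5,8) (7,2) (4,6) | N: (8,4) (8,4) (8,4) (3,4) (3,4) (3,4)

           He       Hd       Ha       Te       Td       Ta
   W    (0,3)    (0,3)    (0,3)    (5,8)    (7,2)    (4,6)
   N    (8,4)    (8,4)    (8,4)    (3,4)    (3,4)    (3,4)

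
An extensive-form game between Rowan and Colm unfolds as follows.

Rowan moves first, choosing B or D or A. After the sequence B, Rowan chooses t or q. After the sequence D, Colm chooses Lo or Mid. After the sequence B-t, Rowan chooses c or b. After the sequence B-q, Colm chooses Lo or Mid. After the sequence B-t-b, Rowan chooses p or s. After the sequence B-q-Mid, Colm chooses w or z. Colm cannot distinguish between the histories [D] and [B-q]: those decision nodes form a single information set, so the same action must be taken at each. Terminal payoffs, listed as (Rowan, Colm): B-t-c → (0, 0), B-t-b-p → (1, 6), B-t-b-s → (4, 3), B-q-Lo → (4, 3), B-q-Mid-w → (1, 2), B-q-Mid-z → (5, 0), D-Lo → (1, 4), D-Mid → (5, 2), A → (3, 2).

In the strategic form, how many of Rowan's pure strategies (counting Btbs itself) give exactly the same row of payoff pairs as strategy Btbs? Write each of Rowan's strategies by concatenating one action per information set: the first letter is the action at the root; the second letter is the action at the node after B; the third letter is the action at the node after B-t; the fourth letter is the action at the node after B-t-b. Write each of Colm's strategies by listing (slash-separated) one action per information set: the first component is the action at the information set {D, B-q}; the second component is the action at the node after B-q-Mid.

Row for Btbs (columns Lo/w, Lo/z, Mid/w, Mid/z): (4,3) (4,3) (4,3) (4,3).
Every one of Rowan's information sets is on the play path for some reply by Colm when Rowan follows Btbs.
Changing the action at any of them therefore changes at least one column, so only Btbs itself gives this row.

1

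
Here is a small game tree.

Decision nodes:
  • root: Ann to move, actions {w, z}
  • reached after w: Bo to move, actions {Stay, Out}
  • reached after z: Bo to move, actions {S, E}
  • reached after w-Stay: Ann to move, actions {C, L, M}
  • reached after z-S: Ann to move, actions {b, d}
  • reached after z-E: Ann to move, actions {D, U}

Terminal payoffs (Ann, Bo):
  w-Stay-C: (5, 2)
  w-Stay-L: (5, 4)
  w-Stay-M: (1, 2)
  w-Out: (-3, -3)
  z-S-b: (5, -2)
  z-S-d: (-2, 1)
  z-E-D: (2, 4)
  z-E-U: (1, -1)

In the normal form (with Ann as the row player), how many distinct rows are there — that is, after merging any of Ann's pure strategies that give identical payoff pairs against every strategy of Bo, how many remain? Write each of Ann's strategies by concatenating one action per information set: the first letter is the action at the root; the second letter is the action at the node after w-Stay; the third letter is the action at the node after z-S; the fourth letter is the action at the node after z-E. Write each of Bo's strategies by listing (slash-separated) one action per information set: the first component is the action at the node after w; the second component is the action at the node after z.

7

Ann has 24 pure strategies: wCbD, wCbU, wCdD, wCdU, wLbD, wLbU, wLdD, wLdU, wMbD, wMbU, wMdD, wMdU, zCbD, zCbU, zCdD, zCdU, zLbD, zLbU, zLdD, zLdU, zMbD, zMbU, zMdD, zMdU. Columns: Stay/S, Stay/E, Out/S, Out/E.
{wCbD, wCbU, wCdD, wCdU} → row (5,2) (5,2) (-3,-3) (-3,-3)
{wLbD, wLbU, wLdD, wLdU} → row (5,4) (5,4) (-3,-3) (-3,-3)
{wMbD, wMbU, wMdD, wMdU} → row (1,2) (1,2) (-3,-3) (-3,-3)
{zCbD, zLbD, zMbD} → row (5,-2) (2,4) (5,-2) (2,4)
{zCbU, zLbU, zMbU} → row (5,-2) (1,-1) (5,-2) (1,-1)
{zCdD, zLdD, zMdD} → row (-2,1) (2,4) (-2,1) (2,4)
{zCdU, zLdU, zMdU} → row (-2,1) (1,-1) (-2,1) (1,-1)
That's 7 distinct rows out of 24 strategies.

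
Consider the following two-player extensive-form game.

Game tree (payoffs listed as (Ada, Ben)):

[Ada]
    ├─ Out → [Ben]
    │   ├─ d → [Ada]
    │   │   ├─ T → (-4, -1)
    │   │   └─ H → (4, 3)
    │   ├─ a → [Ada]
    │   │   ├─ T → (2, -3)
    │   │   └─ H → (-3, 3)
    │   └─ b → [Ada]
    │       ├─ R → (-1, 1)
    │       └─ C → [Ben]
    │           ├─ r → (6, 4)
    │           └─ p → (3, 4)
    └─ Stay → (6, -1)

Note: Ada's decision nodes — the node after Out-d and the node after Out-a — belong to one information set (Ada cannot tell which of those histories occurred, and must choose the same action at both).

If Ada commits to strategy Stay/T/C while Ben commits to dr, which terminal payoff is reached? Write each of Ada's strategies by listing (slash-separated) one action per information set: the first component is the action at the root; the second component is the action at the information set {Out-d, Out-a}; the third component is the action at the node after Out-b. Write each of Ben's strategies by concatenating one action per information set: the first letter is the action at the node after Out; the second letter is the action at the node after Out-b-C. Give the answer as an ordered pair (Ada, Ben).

(6, -1)

Trace the play path from the root:
  Ada plays Stay
→ terminal payoff (6, -1).
(Ada's choice at the information set {Out-d, Out-a} is never reached on this path, so it doesn't affect the outcome.)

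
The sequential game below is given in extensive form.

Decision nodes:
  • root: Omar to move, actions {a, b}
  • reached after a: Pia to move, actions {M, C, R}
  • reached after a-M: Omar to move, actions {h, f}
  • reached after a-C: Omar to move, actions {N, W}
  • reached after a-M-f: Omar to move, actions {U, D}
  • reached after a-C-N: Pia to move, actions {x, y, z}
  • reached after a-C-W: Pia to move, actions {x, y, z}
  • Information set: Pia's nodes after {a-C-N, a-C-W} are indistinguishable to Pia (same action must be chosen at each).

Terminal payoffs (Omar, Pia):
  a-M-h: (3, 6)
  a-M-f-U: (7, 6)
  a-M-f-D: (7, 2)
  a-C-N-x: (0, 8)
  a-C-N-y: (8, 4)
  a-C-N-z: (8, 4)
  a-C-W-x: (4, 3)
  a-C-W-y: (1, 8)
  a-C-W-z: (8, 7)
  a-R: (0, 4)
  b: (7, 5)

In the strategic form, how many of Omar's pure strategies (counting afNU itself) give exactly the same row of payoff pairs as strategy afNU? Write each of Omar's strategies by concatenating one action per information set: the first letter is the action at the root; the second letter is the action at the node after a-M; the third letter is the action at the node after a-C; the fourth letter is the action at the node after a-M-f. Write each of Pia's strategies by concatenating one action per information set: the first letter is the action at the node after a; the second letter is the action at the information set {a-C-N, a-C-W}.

1

Row for afNU (columns Mx, My, Mz, Cx, Cy, Cz, Rx, Ry, Rz): (7,6) (7,6) (7,6) (0,8) (8,4) (8,4) (0,4) (0,4) (0,4).
Every one of Omar's information sets is on the play path for some reply by Pia when Omar follows afNU.
Changing the action at any of them therefore changes at least one column, so only afNU itself gives this row.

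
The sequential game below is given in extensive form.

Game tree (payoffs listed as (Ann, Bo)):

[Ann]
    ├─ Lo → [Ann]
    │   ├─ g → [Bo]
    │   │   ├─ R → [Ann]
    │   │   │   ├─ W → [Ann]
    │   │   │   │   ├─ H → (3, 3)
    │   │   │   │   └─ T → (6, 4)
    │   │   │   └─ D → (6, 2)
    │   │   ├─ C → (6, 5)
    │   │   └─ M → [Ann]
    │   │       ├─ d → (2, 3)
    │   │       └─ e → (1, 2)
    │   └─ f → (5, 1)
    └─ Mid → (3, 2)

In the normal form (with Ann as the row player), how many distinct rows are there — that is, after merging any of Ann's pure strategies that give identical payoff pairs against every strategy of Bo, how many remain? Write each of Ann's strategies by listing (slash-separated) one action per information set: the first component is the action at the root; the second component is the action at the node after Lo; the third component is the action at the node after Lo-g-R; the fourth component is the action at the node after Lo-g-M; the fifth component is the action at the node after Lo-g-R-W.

Ann has 32 pure strategies: Lo/g/W/d/H, Lo/g/W/d/T, Lo/g/W/e/H, Lo/g/W/e/T, Lo/g/D/d/H, Lo/g/D/d/T, Lo/g/D/e/H, Lo/g/D/e/T, Lo/f/W/d/H, Lo/f/W/d/T, Lo/f/W/e/H, Lo/f/W/e/T, Lo/f/D/d/H, Lo/f/D/d/T, Lo/f/D/e/H, Lo/f/D/e/T, Mid/g/W/d/H, Mid/g/W/d/T, Mid/g/W/e/H, Mid/g/W/e/T, Mid/g/D/d/H, Mid/g/D/d/T, Mid/g/D/e/H, Mid/g/D/e/T, Mid/f/W/d/H, Mid/f/W/d/T, Mid/f/W/e/H, Mid/f/W/e/T, Mid/f/D/d/H, Mid/f/D/d/T, Mid/f/D/e/H, Mid/f/D/e/T. Columns: R, C, M.
{Lo/g/W/d/H} → row (3,3) (6,5) (2,3)
{Lo/g/W/d/T} → row (6,4) (6,5) (2,3)
{Lo/g/W/e/H} → row (3,3) (6,5) (1,2)
{Lo/g/W/e/T} → row (6,4) (6,5) (1,2)
{Lo/g/D/d/H, Lo/g/D/d/T} → row (6,2) (6,5) (2,3)
{Lo/g/D/e/H, Lo/g/D/e/T} → row (6,2) (6,5) (1,2)
{Lo/f/W/d/H, Lo/f/W/d/T, Lo/f/W/e/H, Lo/f/W/e/T, Lo/f/D/d/H, Lo/f/D/d/T, Lo/f/D/e/H, Lo/f/D/e/T} → row (5,1) (5,1) (5,1)
{Mid/g/W/d/H, Mid/g/W/d/T, Mid/g/W/e/H, Mid/g/W/e/T, Mid/g/D/d/H, Mid/g/D/d/T, Mid/g/D/e/H, Mid/g/D/e/T, Mid/f/W/d/H, Mid/f/W/d/T, Mid/f/W/e/H, Mid/f/W/e/T, Mid/f/D/d/H, Mid/f/D/d/T, Mid/f/D/e/H, Mid/f/D/e/T} → row (3,2) (3,2) (3,2)
That's 8 distinct rows out of 32 strategies.

8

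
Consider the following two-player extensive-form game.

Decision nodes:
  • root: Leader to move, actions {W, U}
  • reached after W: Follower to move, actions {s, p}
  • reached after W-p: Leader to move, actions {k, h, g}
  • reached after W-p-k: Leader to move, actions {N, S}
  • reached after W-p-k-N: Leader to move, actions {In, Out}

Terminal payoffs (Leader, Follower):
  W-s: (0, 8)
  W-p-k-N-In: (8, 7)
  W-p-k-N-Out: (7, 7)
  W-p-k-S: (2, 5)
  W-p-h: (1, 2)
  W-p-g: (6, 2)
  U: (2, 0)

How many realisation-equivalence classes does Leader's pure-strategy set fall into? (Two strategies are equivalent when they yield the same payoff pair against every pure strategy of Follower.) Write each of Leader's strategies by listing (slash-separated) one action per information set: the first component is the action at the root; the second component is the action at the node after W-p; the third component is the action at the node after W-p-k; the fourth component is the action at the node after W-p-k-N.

Leader has 24 pure strategies: W/k/N/In, W/k/N/Out, W/k/S/In, W/k/S/Out, W/h/N/In, W/h/N/Out, W/h/S/In, W/h/S/Out, W/g/N/In, W/g/N/Out, W/g/S/In, W/g/S/Out, U/k/N/In, U/k/N/Out, U/k/S/In, U/k/S/Out, U/h/N/In, U/h/N/Out, U/h/S/In, U/h/S/Out, U/g/N/In, U/g/N/Out, U/g/S/In, U/g/S/Out. Columns: s, p.
{W/k/N/In} → row (0,8) (8,7)
{W/k/N/Out} → row (0,8) (7,7)
{W/k/S/In, W/k/S/Out} → row (0,8) (2,5)
{W/h/N/In, W/h/N/Out, W/h/S/In, W/h/S/Out} → row (0,8) (1,2)
{W/g/N/In, W/g/N/Out, W/g/S/In, W/g/S/Out} → row (0,8) (6,2)
{U/k/N/In, U/k/N/Out, U/k/S/In, U/k/S/Out, U/h/N/In, U/h/N/Out, U/h/S/In, U/h/S/Out, U/g/N/In, U/g/N/Out, U/g/S/In, U/g/S/Out} → row (2,0) (2,0)
That's 6 distinct rows out of 24 strategies.

6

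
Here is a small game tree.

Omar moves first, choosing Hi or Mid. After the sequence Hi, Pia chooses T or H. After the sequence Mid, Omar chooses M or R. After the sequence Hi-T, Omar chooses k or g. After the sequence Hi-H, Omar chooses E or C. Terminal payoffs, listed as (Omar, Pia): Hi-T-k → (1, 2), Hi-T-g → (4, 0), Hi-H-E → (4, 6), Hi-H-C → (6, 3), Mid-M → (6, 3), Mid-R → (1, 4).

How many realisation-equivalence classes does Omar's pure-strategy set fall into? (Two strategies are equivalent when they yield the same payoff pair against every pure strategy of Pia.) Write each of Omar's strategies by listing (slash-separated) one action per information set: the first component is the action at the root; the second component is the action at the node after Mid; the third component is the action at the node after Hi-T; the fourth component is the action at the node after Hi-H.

Omar has 16 pure strategies: Hi/M/k/E, Hi/M/k/C, Hi/M/g/E, Hi/M/g/C, Hi/R/k/E, Hi/R/k/C, Hi/R/g/E, Hi/R/g/C, Mid/M/k/E, Mid/M/k/C, Mid/M/g/E, Mid/M/g/C, Mid/R/k/E, Mid/R/k/C, Mid/R/g/E, Mid/R/g/C. Columns: T, H.
{Hi/M/k/E, Hi/R/k/E} → row (1,2) (4,6)
{Hi/M/k/C, Hi/R/k/C} → row (1,2) (6,3)
{Hi/M/g/E, Hi/R/g/E} → row (4,0) (4,6)
{Hi/M/g/C, Hi/R/g/C} → row (4,0) (6,3)
{Mid/M/k/E, Mid/M/k/C, Mid/M/g/E, Mid/M/g/C} → row (6,3) (6,3)
{Mid/R/k/E, Mid/R/k/C, Mid/R/g/E, Mid/R/g/C} → row (1,4) (1,4)
That's 6 distinct rows out of 16 strategies.

6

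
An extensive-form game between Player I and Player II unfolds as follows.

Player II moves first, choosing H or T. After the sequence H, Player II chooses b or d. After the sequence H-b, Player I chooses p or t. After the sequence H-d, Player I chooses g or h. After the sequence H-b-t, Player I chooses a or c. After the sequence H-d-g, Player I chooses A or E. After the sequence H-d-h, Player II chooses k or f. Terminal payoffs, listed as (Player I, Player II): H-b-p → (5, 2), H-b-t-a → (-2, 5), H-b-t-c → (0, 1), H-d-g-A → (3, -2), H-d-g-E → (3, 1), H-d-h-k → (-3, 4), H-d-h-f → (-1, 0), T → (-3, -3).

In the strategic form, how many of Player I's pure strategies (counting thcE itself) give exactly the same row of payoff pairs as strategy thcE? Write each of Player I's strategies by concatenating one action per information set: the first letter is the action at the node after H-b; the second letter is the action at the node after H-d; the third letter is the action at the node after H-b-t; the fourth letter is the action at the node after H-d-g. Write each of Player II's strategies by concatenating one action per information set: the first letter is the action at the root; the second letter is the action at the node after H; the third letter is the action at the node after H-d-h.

Row for thcE (columns Hbk, Hbf, Hdk, Hdf, Tbk, Tbf, Tdk, Tdf): (0,1) (0,1) (-3,4) (-1,0) (-3,-3) (-3,-3) (-3,-3) (-3,-3).
Under thcE, Player I's choice at the node after H-d-g can never be reached regardless of what Player II does, so varying those choices leaves every outcome unchanged.
Holding the reachable choices fixed and varying the unreachable one freely already gives 2 equivalent strategies.
No other strategy reproduces this row, so those 2 are the full class: thcA, thcE.

2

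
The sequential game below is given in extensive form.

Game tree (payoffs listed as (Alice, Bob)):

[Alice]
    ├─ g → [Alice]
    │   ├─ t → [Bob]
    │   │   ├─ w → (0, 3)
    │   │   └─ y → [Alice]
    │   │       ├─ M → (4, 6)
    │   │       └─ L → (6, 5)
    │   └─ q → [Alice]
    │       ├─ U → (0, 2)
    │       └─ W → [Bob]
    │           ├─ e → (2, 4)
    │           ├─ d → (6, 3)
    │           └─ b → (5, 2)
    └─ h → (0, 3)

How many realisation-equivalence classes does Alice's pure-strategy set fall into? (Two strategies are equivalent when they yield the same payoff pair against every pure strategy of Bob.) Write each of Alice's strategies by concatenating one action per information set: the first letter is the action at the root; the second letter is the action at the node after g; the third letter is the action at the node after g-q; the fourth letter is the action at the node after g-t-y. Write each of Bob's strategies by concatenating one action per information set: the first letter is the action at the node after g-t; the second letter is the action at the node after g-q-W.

5

Alice has 16 pure strategies: gtUM, gtUL, gtWM, gtWL, gqUM, gqUL, gqWM, gqWL, htUM, htUL, htWM, htWL, hqUM, hqUL, hqWM, hqWL. Columns: we, wd, wb, ye, yd, yb.
{gtUM, gtWM} → row (0,3) (0,3) (0,3) (4,6) (4,6) (4,6)
{gtUL, gtWL} → row (0,3) (0,3) (0,3) (6,5) (6,5) (6,5)
{gqUM, gqUL} → row (0,2) (0,2) (0,2) (0,2) (0,2) (0,2)
{gqWM, gqWL} → row (2,4) (6,3) (5,2) (2,4) (6,3) (5,2)
{htUM, htUL, htWM, htWL, hqUM, hqUL, hqWM, hqWL} → row (0,3) (0,3) (0,3) (0,3) (0,3) (0,3)
That's 5 distinct rows out of 16 strategies.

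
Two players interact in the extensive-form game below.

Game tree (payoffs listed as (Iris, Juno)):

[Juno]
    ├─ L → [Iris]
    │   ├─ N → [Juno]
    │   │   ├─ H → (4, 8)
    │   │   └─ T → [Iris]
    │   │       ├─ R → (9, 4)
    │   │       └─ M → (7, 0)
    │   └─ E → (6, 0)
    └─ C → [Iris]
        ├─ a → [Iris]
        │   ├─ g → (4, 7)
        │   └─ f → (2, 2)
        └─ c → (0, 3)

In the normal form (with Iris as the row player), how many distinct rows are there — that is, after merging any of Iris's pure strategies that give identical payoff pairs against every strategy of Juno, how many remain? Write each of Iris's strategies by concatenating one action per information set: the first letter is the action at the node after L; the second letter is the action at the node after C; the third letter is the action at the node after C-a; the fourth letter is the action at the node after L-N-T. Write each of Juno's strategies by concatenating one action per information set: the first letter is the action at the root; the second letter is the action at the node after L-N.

9

Iris has 16 pure strategies: NagR, NagM, NafR, NafM, NcgR, NcgM, NcfR, NcfM, EagR, EagM, EafR, EafM, EcgR, EcgM, EcfR, EcfM. Columns: LH, LT, CH, CT.
{NagR} → row (4,8) (9,4) (4,7) (4,7)
{NagM} → row (4,8) (7,0) (4,7) (4,7)
{NafR} → row (4,8) (9,4) (2,2) (2,2)
{NafM} → row (4,8) (7,0) (2,2) (2,2)
{NcgR, NcfR} → row (4,8) (9,4) (0,3) (0,3)
{NcgM, NcfM} → row (4,8) (7,0) (0,3) (0,3)
{EagR, EagM} → row (6,0) (6,0) (4,7) (4,7)
{EafR, EafM} → row (6,0) (6,0) (2,2) (2,2)
{EcgR, EcgM, EcfR, EcfM} → row (6,0) (6,0) (0,3) (0,3)
That's 9 distinct rows out of 16 strategies.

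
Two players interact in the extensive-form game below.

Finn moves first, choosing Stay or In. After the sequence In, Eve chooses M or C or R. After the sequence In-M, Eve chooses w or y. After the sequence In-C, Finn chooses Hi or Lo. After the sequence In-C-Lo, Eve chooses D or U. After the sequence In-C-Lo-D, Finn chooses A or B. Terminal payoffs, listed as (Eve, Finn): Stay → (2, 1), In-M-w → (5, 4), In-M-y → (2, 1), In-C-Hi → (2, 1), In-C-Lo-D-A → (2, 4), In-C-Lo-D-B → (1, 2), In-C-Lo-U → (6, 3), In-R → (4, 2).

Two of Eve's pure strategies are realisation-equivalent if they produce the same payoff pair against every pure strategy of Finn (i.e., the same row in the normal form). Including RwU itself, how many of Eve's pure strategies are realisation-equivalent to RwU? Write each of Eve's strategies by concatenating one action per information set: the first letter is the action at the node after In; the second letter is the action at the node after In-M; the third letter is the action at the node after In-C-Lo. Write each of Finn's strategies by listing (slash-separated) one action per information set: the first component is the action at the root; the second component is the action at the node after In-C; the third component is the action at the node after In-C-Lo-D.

Row for RwU (columns Stay/Hi/A, Stay/Hi/B, Stay/Lo/A, Stay/Lo/B, In/Hi/A, In/Hi/B, In/Lo/A, In/Lo/B): (2,1) (2,1) (2,1) (2,1) (4,2) (4,2) (4,2) (4,2).
Under RwU, Eve's choice at the node after In-M and at the node after In-C-Lo can never be reached regardless of what Finn does, so varying those choices leaves every outcome unchanged.
Holding the reachable choices fixed and varying the unreachable ones freely already gives 2 × 2 = 4 equivalent strategies.
No other strategy reproduces this row, so those 4 are the full class: RwD, RwU, RyD, RyU.

4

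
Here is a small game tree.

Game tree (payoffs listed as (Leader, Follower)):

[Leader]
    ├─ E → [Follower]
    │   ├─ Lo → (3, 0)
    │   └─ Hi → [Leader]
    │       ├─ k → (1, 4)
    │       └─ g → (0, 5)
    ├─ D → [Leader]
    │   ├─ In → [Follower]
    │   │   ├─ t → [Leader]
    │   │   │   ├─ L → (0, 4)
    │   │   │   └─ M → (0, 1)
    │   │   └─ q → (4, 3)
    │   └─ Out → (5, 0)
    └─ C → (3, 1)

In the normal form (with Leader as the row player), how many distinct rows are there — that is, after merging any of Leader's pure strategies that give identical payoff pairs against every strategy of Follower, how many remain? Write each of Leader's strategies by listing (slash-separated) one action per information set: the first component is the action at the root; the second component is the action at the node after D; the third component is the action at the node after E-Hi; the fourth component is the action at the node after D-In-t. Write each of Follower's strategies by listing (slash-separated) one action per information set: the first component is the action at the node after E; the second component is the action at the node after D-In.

Leader has 24 pure strategies: E/In/k/L, E/In/k/M, E/In/g/L, E/In/g/M, E/Out/k/L, E/Out/k/M, E/Out/g/L, E/Out/g/M, D/In/k/L, D/In/k/M, D/In/g/L, D/In/g/M, D/Out/k/L, D/Out/k/M, D/Out/g/L, D/Out/g/M, C/In/k/L, C/In/k/M, C/In/g/L, C/In/g/M, C/Out/k/L, C/Out/k/M, C/Out/g/L, C/Out/g/M. Columns: Lo/t, Lo/q, Hi/t, Hi/q.
{E/In/k/L, E/In/k/M, E/Out/k/L, E/Out/k/M} → row (3,0) (3,0) (1,4) (1,4)
{E/In/g/L, E/In/g/M, E/Out/g/L, E/Out/g/M} → row (3,0) (3,0) (0,5) (0,5)
{D/In/k/L, D/In/g/L} → row (0,4) (4,3) (0,4) (4,3)
{D/In/k/M, D/In/g/M} → row (0,1) (4,3) (0,1) (4,3)
{D/Out/k/L, D/Out/k/M, D/Out/g/L, D/Out/g/M} → row (5,0) (5,0) (5,0) (5,0)
{C/In/k/L, C/In/k/M, C/In/g/L, C/In/g/M, C/Out/k/L, C/Out/k/M, C/Out/g/L, C/Out/g/M} → row (3,1) (3,1) (3,1) (3,1)
That's 6 distinct rows out of 24 strategies.

6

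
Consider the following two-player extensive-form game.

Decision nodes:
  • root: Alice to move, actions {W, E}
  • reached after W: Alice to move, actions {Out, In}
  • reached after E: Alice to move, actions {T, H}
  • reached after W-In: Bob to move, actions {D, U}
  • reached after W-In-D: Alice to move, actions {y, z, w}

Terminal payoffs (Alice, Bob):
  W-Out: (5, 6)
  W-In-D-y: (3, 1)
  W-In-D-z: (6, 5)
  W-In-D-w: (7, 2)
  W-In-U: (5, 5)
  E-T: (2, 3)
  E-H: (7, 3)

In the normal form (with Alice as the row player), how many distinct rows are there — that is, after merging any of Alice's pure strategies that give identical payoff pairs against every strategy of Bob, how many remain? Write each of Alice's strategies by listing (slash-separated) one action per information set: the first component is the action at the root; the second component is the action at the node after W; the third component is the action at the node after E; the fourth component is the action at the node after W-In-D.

6

Alice has 24 pure strategies: W/Out/T/y, W/Out/T/z, W/Out/T/w, W/Out/H/y, W/Out/H/z, W/Out/H/w, W/In/T/y, W/In/T/z, W/In/T/w, W/In/H/y, W/In/H/z, W/In/H/w, E/Out/T/y, E/Out/T/z, E/Out/T/w, E/Out/H/y, E/Out/H/z, E/Out/H/w, E/In/T/y, E/In/T/z, E/In/T/w, E/In/H/y, E/In/H/z, E/In/H/w. Columns: D, U.
{W/Out/T/y, W/Out/T/z, W/Out/T/w, W/Out/H/y, W/Out/H/z, W/Out/H/w} → row (5,6) (5,6)
{W/In/T/y, W/In/H/y} → row (3,1) (5,5)
{W/In/T/z, W/In/H/z} → row (6,5) (5,5)
{W/In/T/w, W/In/H/w} → row (7,2) (5,5)
{E/Out/T/y, E/Out/T/z, E/Out/T/w, E/In/T/y, E/In/T/z, E/In/T/w} → row (2,3) (2,3)
{E/Out/H/y, E/Out/H/z, E/Out/H/w, E/In/H/y, E/In/H/z, E/In/H/w} → row (7,3) (7,3)
That's 6 distinct rows out of 24 strategies.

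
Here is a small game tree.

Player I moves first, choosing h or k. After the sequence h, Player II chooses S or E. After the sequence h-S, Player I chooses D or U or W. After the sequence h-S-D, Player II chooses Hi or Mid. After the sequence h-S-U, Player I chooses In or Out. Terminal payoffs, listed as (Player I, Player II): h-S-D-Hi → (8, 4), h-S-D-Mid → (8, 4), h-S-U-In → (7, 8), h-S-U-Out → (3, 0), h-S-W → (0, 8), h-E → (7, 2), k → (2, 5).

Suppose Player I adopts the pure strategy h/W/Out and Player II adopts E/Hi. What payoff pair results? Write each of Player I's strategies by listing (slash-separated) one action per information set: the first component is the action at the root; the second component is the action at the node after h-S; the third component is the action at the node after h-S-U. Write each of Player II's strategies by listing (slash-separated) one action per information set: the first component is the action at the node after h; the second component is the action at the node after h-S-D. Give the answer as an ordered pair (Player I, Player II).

Trace the play path from the root:
  Player I plays h
  Player II plays E at [h]
→ terminal payoff (7, 2).
(Player I's choice at the node after h-S is never reached on this path, so it doesn't affect the outcome.)

(7, 2)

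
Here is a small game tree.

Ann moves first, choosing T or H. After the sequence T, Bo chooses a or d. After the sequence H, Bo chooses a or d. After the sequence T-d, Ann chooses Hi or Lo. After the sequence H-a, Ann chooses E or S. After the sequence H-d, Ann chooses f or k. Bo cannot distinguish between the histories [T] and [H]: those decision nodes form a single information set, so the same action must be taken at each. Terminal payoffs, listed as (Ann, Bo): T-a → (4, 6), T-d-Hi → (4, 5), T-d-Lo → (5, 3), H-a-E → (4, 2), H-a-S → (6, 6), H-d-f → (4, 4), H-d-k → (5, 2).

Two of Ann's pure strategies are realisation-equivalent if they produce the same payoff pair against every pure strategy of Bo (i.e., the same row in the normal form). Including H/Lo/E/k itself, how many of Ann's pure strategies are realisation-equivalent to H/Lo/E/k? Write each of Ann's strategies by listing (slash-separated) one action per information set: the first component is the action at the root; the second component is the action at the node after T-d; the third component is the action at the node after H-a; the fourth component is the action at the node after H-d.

Row for H/Lo/E/k (columns a, d): (4,2) (5,2).
Under H/Lo/E/k, Ann's choice at the node after T-d can never be reached regardless of what Bo does, so varying those choices leaves every outcome unchanged.
Holding the reachable choices fixed and varying the unreachable one freely already gives 2 equivalent strategies.
No other strategy reproduces this row, so those 2 are the full class: H/Hi/E/k, H/Lo/E/k.

2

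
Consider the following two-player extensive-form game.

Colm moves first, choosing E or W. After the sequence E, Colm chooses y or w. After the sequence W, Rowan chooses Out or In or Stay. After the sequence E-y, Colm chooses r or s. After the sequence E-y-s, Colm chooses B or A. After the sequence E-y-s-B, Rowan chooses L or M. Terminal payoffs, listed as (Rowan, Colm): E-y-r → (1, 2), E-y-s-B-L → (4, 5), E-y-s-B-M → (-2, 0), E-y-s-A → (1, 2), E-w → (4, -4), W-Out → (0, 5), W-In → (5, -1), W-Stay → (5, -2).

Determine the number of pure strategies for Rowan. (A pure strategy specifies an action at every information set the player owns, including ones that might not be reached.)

6

Rowan owns the node after W with actions {Out, In, Stay} — three choices.
Rowan owns the node after E-y-s-B with actions {L, M} — two choices.
A pure strategy fixes one action at each information set independently, so the count is the product 3 × 2 = 6.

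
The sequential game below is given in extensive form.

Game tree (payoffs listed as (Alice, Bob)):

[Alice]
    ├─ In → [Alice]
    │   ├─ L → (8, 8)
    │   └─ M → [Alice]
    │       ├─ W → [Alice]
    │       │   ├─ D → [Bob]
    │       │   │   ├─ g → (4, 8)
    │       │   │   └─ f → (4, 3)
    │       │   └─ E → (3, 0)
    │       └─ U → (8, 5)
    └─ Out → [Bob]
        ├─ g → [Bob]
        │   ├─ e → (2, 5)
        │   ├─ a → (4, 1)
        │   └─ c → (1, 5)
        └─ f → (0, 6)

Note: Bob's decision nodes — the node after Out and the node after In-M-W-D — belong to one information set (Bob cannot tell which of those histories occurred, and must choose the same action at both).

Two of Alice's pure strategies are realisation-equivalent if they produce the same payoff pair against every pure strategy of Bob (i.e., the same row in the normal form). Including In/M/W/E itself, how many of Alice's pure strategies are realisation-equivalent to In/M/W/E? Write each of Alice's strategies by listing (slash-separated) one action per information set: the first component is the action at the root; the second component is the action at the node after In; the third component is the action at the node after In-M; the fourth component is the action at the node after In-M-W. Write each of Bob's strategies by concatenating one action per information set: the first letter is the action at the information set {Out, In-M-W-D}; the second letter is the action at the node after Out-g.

Row for In/M/W/E (columns ge, ga, gc, fe, fa, fc): (3,0) (3,0) (3,0) (3,0) (3,0) (3,0).
Every one of Alice's information sets is on the play path for some reply by Bob when Alice follows In/M/W/E.
Changing the action at any of them therefore changes at least one column, so only In/M/W/E itself gives this row.

1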